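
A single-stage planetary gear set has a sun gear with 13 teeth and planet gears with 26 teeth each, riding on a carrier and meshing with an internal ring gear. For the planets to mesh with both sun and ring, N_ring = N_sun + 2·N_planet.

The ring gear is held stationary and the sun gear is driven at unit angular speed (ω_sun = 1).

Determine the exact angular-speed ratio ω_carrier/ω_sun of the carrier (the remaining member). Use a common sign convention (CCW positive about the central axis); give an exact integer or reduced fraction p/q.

N_ring = 13 + 2·26 = 65
13(ω_s−ω_c) = −65(ω_r−ω_c),  ω_r=0, ω_s=1
13(1−ω_c) = −65(0−ω_c)  ⇒  78ω_c = 13  ⇒  ω_c = 1/6
ω_c/ω_s = 1/6

1/6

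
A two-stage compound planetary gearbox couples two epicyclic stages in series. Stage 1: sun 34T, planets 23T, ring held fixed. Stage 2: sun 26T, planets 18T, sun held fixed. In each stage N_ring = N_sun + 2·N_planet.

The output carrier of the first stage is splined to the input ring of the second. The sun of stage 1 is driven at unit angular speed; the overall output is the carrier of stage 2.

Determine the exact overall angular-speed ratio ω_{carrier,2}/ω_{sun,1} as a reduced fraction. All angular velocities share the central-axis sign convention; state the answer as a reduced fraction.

Stage 1: N_ring = 34 + 2·23 = 80
Stage 1: 34(ω_s−ω_c) = −80(ω_r−ω_c),  ω_r=0, ω_s=1
Stage 1: 34(1−ω_c) = −80(0−ω_c)  ⇒  114ω_c = 34  ⇒  ω_c = 17/57
  ⇒ ω_c¹/ω_s¹ = 17/57
Stage 2: N_ring = 26 + 2·18 = 62
Stage 2: 26(ω_s−ω_c) = −62(ω_r−ω_c),  ω_s=0, ω_r=1
Stage 2: 26(0−ω_c) = −62(1−ω_c)  ⇒  88ω_c = 62  ⇒  ω_c = 31/44
  ⇒ ω_c²/ω_r² = 31/44
Coupling ω_r² = ω_c¹ ⇒ overall = 17/57 × 31/44 = 527/2508

527/2508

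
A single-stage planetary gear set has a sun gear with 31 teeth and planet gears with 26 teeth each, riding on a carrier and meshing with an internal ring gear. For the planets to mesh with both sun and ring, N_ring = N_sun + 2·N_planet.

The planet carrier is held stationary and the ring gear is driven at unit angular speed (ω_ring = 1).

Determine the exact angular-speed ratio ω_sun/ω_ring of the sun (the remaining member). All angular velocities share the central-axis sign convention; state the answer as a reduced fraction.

N_ring = 31 + 2·26 = 83
31(ω_s−ω_c) = −83(ω_r−ω_c),  ω_c=0, ω_r=1
ω_s = 0 − (83/31)(1−0) = -83/31
ω_s/ω_r = -83/31

-83/31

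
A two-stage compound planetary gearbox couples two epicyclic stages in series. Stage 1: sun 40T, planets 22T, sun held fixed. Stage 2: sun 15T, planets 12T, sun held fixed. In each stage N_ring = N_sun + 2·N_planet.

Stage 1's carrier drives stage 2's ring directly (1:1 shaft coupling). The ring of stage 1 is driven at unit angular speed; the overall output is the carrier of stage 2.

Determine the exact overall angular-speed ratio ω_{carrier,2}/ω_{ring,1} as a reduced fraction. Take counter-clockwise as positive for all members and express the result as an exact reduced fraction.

91/186

Stage 1: N_ring = 40 + 2·22 = 84
Stage 1: 40(ω_s−ω_c) = −84(ω_r−ω_c),  ω_s=0, ω_r=1
Stage 1: 40(0−ω_c) = −84(1−ω_c)  ⇒  124ω_c = 84  ⇒  ω_c = 21/31
  ⇒ ω_c¹/ω_r¹ = 21/31
Stage 2: N_ring = 15 + 2·12 = 39
Stage 2: 15(ω_s−ω_c) = −39(ω_r−ω_c),  ω_s=0, ω_r=1
Stage 2: 15(0−ω_c) = −39(1−ω_c)  ⇒  54ω_c = 39  ⇒  ω_c = 13/18
  ⇒ ω_c²/ω_r² = 13/18
Coupling ω_r² = ω_c¹ ⇒ overall = 21/31 × 13/18 = 91/186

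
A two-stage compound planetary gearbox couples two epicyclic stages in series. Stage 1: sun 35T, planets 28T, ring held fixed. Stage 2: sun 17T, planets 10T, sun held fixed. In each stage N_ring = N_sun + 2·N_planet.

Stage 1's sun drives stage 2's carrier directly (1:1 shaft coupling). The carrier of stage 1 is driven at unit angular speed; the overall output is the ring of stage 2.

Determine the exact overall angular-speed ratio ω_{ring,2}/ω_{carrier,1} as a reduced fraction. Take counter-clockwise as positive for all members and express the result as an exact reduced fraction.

Stage 1: N_ring = 35 + 2·28 = 91
Stage 1: 35(ω_s−ω_c) = −91(ω_r−ω_c),  ω_r=0, ω_c=1
Stage 1: ω_s = 1 − (91/35)(0−1) = 18/5
  ⇒ ω_s¹/ω_c¹ = 18/5
Stage 2: N_ring = 17 + 2·10 = 37
Stage 2: 17(ω_s−ω_c) = −37(ω_r−ω_c),  ω_s=0, ω_c=1
Stage 2: ω_r = 1 − (17/37)(0−1) = 54/37
  ⇒ ω_r²/ω_c² = 54/37
Coupling ω_c² = ω_s¹ ⇒ overall = 18/5 × 54/37 = 972/185

972/185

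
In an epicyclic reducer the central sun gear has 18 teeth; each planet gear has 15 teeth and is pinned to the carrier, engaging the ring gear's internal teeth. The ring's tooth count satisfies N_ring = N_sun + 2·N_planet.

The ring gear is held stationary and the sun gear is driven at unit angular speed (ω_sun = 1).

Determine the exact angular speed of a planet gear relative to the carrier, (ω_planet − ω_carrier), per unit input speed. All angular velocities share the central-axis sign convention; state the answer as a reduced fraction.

-48/55

N_ring = 18 + 2·15 = 48
18(ω_s−ω_c) = −48(ω_r−ω_c),  ω_r=0, ω_s=1
18(1−ω_c) = −48(0−ω_c)  ⇒  66ω_c = 18  ⇒  ω_c = 3/11
sun–planet: 18·(1−3/11) = −15·(ω_p−ω_c)  ⇒  ω_p−ω_c = −(18/15)·(8/11) = -48/55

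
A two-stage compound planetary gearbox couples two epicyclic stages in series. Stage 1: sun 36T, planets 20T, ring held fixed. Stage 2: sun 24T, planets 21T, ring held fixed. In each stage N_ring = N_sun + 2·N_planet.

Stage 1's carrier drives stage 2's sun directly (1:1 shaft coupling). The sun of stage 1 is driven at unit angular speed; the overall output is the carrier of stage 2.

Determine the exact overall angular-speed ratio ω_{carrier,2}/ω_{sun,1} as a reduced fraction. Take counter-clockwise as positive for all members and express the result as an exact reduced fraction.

Stage 1: N_ring = 36 + 2·20 = 76
Stage 1: 36(ω_s−ω_c) = −76(ω_r−ω_c),  ω_r=0, ω_s=1
Stage 1: 36(1−ω_c) = −76(0−ω_c)  ⇒  112ω_c = 36  ⇒  ω_c = 9/28
  ⇒ ω_c¹/ω_s¹ = 9/28
Stage 2: N_ring = 24 + 2·21 = 66
Stage 2: 24(ω_s−ω_c) = −66(ω_r−ω_c),  ω_r=0, ω_s=1
Stage 2: 24(1−ω_c) = −66(0−ω_c)  ⇒  90ω_c = 24  ⇒  ω_c = 4/15
  ⇒ ω_c²/ω_s² = 4/15
Coupling ω_s² = ω_c¹ ⇒ overall = 9/28 × 4/15 = 3/35

3/35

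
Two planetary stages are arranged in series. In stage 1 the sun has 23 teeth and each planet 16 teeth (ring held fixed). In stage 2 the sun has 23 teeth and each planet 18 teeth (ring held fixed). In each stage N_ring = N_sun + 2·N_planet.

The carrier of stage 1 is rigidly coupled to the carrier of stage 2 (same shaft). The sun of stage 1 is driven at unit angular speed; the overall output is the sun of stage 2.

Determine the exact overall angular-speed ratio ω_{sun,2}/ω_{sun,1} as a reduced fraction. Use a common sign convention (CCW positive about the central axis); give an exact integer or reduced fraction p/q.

Stage 1: N_ring = 23 + 2·16 = 55
Stage 1: 23(ω_s−ω_c) = −55(ω_r−ω_c),  ω_r=0, ω_s=1
Stage 1: 23(1−ω_c) = −55(0−ω_c)  ⇒  78ω_c = 23  ⇒  ω_c = 23/78
  ⇒ ω_c¹/ω_s¹ = 23/78
Stage 2: N_ring = 23 + 2·18 = 59
Stage 2: 23(ω_s−ω_c) = −59(ω_r−ω_c),  ω_r=0, ω_c=1
Stage 2: ω_s = 1 − (59/23)(0−1) = 82/23
  ⇒ ω_s²/ω_c² = 82/23
Coupling ω_c² = ω_c¹ ⇒ overall = 23/78 × 82/23 = 41/39

41/39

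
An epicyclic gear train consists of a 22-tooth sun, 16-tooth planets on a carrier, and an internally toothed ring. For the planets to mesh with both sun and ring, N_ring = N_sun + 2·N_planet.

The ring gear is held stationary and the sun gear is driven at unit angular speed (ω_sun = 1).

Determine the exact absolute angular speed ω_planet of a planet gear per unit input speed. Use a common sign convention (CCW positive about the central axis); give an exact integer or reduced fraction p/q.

-11/16

N_ring = 22 + 2·16 = 54
22(ω_s−ω_c) = −54(ω_r−ω_c),  ω_r=0, ω_s=1
22(1−ω_c) = −54(0−ω_c)  ⇒  76ω_c = 22  ⇒  ω_c = 11/38
sun–planet: 22·(1−11/38) = −16·(ω_p−ω_c)  ⇒  ω_p−ω_c = −(22/16)·(27/38) = -297/304
ω_p = 11/38 − 297/304 = -11/16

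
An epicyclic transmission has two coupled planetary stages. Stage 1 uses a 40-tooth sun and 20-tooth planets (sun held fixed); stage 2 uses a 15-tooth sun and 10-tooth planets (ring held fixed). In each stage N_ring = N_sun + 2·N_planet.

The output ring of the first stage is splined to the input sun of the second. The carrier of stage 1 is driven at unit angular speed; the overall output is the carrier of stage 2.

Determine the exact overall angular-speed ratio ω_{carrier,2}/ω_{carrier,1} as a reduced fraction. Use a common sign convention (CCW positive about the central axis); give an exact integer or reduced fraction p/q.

9/20

Stage 1: N_ring = 40 + 2·20 = 80
Stage 1: 40(ω_s−ω_c) = −80(ω_r−ω_c),  ω_s=0, ω_c=1
Stage 1: ω_r = 1 − (40/80)(0−1) = 3/2
  ⇒ ω_r¹/ω_c¹ = 3/2
Stage 2: N_ring = 15 + 2·10 = 35
Stage 2: 15(ω_s−ω_c) = −35(ω_r−ω_c),  ω_r=0, ω_s=1
Stage 2: 15(1−ω_c) = −35(0−ω_c)  ⇒  50ω_c = 15  ⇒  ω_c = 3/10
  ⇒ ω_c²/ω_s² = 3/10
Coupling ω_s² = ω_r¹ ⇒ overall = 3/2 × 3/10 = 9/20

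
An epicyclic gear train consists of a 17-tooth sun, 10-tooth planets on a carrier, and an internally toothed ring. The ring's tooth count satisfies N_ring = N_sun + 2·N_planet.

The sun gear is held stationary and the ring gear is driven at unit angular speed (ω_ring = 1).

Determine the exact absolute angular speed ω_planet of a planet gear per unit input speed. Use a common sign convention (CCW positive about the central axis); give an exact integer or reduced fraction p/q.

37/20

N_ring = 17 + 2·10 = 37
17(ω_s−ω_c) = −37(ω_r−ω_c),  ω_s=0, ω_r=1
17(0−ω_c) = −37(1−ω_c)  ⇒  54ω_c = 37  ⇒  ω_c = 37/54
sun–planet: 17·(0−37/54) = −10·(ω_p−ω_c)  ⇒  ω_p−ω_c = −(17/10)·(-37/54) = 629/540
ω_p = 37/54 + 629/540 = 37/20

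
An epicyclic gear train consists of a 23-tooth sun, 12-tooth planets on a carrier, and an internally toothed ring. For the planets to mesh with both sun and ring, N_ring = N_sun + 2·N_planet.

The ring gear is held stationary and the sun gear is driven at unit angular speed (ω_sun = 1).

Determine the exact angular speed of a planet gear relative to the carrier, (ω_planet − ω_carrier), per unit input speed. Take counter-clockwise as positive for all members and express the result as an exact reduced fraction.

-1081/840

N_ring = 23 + 2·12 = 47
23(ω_s−ω_c) = −47(ω_r−ω_c),  ω_r=0, ω_s=1
23(1−ω_c) = −47(0−ω_c)  ⇒  70ω_c = 23  ⇒  ω_c = 23/70
sun–planet: 23·(1−23/70) = −12·(ω_p−ω_c)  ⇒  ω_p−ω_c = −(23/12)·(47/70) = -1081/840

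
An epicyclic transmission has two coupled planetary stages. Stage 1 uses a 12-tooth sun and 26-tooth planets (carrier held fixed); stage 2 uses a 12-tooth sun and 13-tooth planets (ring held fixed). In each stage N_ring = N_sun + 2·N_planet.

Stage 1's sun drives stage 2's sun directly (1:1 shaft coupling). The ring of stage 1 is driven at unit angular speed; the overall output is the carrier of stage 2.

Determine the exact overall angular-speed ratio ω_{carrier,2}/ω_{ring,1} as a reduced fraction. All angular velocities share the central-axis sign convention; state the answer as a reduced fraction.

Stage 1: N_ring = 12 + 2·26 = 64
Stage 1: 12(ω_s−ω_c) = −64(ω_r−ω_c),  ω_c=0, ω_r=1
Stage 1: ω_s = 0 − (64/12)(1−0) = -16/3
  ⇒ ω_s¹/ω_r¹ = -16/3
Stage 2: N_ring = 12 + 2·13 = 38
Stage 2: 12(ω_s−ω_c) = −38(ω_r−ω_c),  ω_r=0, ω_s=1
Stage 2: 12(1−ω_c) = −38(0−ω_c)  ⇒  50ω_c = 12  ⇒  ω_c = 6/25
  ⇒ ω_c²/ω_s² = 6/25
Coupling ω_s² = ω_s¹ ⇒ overall = -16/3 × 6/25 = -32/25

-32/25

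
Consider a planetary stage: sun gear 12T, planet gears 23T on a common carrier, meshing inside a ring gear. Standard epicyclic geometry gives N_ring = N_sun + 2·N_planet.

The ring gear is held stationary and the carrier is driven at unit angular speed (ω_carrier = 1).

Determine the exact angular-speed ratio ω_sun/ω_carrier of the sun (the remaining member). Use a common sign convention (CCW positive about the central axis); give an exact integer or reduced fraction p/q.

35/6

N_ring = 12 + 2·23 = 58
12(ω_s−ω_c) = −58(ω_r−ω_c),  ω_r=0, ω_c=1
ω_s = 1 − (58/12)(0−1) = 35/6
ω_s/ω_c = 35/6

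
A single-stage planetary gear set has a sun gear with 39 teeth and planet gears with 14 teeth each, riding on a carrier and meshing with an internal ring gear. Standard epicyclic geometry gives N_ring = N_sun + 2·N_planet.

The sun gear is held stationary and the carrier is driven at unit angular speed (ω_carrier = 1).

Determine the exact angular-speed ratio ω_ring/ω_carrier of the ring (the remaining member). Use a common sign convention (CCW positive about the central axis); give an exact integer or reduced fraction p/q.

106/67

N_ring = 39 + 2·14 = 67
39(ω_s−ω_c) = −67(ω_r−ω_c),  ω_s=0, ω_c=1
ω_r = 1 − (39/67)(0−1) = 106/67
ω_r/ω_c = 106/67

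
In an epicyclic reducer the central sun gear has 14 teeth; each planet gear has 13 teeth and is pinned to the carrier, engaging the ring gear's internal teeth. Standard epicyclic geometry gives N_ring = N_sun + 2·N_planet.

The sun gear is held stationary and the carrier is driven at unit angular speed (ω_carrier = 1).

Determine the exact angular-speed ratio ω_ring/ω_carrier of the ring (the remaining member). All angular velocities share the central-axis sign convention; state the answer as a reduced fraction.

N_ring = 14 + 2·13 = 40
14(ω_s−ω_c) = −40(ω_r−ω_c),  ω_s=0, ω_c=1
ω_r = 1 − (14/40)(0−1) = 27/20
ω_r/ω_c = 27/20

27/20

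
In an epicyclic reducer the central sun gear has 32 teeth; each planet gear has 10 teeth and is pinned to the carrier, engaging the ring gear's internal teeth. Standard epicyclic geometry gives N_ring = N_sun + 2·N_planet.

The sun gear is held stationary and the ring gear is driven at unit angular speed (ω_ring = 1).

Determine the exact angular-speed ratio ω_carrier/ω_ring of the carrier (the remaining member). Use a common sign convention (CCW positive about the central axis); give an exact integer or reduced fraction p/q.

13/21

N_ring = 32 + 2·10 = 52
32(ω_s−ω_c) = −52(ω_r−ω_c),  ω_s=0, ω_r=1
32(0−ω_c) = −52(1−ω_c)  ⇒  84ω_c = 52  ⇒  ω_c = 13/21
ω_c/ω_r = 13/21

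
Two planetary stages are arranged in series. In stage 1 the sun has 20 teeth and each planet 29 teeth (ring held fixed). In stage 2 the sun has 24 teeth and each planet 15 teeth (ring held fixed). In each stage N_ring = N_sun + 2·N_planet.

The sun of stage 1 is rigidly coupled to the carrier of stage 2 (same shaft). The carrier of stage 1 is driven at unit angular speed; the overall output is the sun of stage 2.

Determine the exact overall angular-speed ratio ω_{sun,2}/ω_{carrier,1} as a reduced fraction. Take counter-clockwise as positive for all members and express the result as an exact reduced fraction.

637/40

Stage 1: N_ring = 20 + 2·29 = 78
Stage 1: 20(ω_s−ω_c) = −78(ω_r−ω_c),  ω_r=0, ω_c=1
Stage 1: ω_s = 1 − (78/20)(0−1) = 49/10
  ⇒ ω_s¹/ω_c¹ = 49/10
Stage 2: N_ring = 24 + 2·15 = 54
Stage 2: 24(ω_s−ω_c) = −54(ω_r−ω_c),  ω_r=0, ω_c=1
Stage 2: ω_s = 1 − (54/24)(0−1) = 13/4
  ⇒ ω_s²/ω_c² = 13/4
Coupling ω_c² = ω_s¹ ⇒ overall = 49/10 × 13/4 = 637/40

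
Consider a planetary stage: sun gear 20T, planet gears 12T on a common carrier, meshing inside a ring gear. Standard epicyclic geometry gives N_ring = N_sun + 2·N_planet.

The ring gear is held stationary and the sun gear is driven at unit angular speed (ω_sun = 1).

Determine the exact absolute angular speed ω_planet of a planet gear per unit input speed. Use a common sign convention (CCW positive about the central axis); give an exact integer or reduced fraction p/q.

N_ring = 20 + 2·12 = 44
20(ω_s−ω_c) = −44(ω_r−ω_c),  ω_r=0, ω_s=1
20(1−ω_c) = −44(0−ω_c)  ⇒  64ω_c = 20  ⇒  ω_c = 5/16
sun–planet: 20·(1−5/16) = −12·(ω_p−ω_c)  ⇒  ω_p−ω_c = −(20/12)·(11/16) = -55/48
ω_p = 5/16 − 55/48 = -5/6

-5/6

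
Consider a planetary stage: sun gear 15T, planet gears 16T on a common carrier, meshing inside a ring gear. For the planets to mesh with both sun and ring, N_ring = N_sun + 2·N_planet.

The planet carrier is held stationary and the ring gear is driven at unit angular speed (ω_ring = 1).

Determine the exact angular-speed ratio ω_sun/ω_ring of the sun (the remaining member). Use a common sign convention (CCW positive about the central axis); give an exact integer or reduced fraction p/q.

-47/15

N_ring = 15 + 2·16 = 47
15(ω_s−ω_c) = −47(ω_r−ω_c),  ω_c=0, ω_r=1
ω_s = 0 − (47/15)(1−0) = -47/15
ω_s/ω_r = -47/15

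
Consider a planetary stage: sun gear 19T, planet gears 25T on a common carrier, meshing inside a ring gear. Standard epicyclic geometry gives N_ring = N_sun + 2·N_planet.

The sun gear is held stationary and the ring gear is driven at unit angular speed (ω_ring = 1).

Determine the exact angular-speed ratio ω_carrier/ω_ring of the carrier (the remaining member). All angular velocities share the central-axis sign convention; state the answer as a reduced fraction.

69/88

N_ring = 19 + 2·25 = 69
19(ω_s−ω_c) = −69(ω_r−ω_c),  ω_s=0, ω_r=1
19(0−ω_c) = −69(1−ω_c)  ⇒  88ω_c = 69  ⇒  ω_c = 69/88
ω_c/ω_r = 69/88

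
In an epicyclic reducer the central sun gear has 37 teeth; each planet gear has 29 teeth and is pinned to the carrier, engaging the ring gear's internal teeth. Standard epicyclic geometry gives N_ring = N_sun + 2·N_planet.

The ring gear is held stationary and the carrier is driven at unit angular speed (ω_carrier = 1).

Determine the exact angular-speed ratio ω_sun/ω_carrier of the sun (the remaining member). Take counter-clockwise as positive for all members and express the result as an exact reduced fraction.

N_ring = 37 + 2·29 = 95
37(ω_s−ω_c) = −95(ω_r−ω_c),  ω_r=0, ω_c=1
ω_s = 1 − (95/37)(0−1) = 132/37
ω_s/ω_c = 132/37

132/37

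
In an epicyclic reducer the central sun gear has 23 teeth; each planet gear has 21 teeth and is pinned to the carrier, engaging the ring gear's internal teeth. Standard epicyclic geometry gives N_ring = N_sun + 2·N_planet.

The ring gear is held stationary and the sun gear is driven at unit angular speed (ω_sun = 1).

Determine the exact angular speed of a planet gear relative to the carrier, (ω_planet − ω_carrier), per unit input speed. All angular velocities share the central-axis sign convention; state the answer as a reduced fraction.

-1495/1848

N_ring = 23 + 2·21 = 65
23(ω_s−ω_c) = −65(ω_r−ω_c),  ω_r=0, ω_s=1
23(1−ω_c) = −65(0−ω_c)  ⇒  88ω_c = 23  ⇒  ω_c = 23/88
sun–planet: 23·(1−23/88) = −21·(ω_p−ω_c)  ⇒  ω_p−ω_c = −(23/21)·(65/88) = -1495/1848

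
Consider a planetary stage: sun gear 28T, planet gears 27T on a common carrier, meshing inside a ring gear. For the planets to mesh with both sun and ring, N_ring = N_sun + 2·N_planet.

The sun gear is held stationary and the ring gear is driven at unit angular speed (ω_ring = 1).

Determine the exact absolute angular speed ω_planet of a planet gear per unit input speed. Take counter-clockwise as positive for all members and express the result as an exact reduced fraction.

41/27

N_ring = 28 + 2·27 = 82
28(ω_s−ω_c) = −82(ω_r−ω_c),  ω_s=0, ω_r=1
28(0−ω_c) = −82(1−ω_c)  ⇒  110ω_c = 82  ⇒  ω_c = 41/55
sun–planet: 28·(0−41/55) = −27·(ω_p−ω_c)  ⇒  ω_p−ω_c = −(28/27)·(-41/55) = 1148/1485
ω_p = 41/55 + 1148/1485 = 41/27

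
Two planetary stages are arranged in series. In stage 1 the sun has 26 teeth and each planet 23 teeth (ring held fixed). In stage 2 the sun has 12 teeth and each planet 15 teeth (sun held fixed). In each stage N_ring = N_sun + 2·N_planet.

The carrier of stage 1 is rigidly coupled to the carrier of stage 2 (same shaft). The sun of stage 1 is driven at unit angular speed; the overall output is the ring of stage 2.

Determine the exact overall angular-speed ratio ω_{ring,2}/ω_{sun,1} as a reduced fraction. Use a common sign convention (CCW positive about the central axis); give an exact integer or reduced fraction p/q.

117/343

Stage 1: N_ring = 26 + 2·23 = 72
Stage 1: 26(ω_s−ω_c) = −72(ω_r−ω_c),  ω_r=0, ω_s=1
Stage 1: 26(1−ω_c) = −72(0−ω_c)  ⇒  98ω_c = 26  ⇒  ω_c = 13/49
  ⇒ ω_c¹/ω_s¹ = 13/49
Stage 2: N_ring = 12 + 2·15 = 42
Stage 2: 12(ω_s−ω_c) = −42(ω_r−ω_c),  ω_s=0, ω_c=1
Stage 2: ω_r = 1 − (12/42)(0−1) = 9/7
  ⇒ ω_r²/ω_c² = 9/7
Coupling ω_c² = ω_c¹ ⇒ overall = 13/49 × 9/7 = 117/343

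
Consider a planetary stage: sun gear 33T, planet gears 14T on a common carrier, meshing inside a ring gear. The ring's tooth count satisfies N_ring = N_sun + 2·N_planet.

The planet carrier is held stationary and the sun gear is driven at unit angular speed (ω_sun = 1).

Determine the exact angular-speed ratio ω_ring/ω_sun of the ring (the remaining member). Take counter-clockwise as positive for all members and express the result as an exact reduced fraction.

-33/61

N_ring = 33 + 2·14 = 61
33(ω_s−ω_c) = −61(ω_r−ω_c),  ω_c=0, ω_s=1
ω_r = 0 − (33/61)(1−0) = -33/61
ω_r/ω_s = -33/61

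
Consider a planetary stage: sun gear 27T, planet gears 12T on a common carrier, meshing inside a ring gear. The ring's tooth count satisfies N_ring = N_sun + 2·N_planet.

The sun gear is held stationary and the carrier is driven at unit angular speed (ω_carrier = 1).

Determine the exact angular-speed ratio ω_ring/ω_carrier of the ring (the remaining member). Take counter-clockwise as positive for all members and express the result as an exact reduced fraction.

N_ring = 27 + 2·12 = 51
27(ω_s−ω_c) = −51(ω_r−ω_c),  ω_s=0, ω_c=1
ω_r = 1 − (27/51)(0−1) = 26/17
ω_r/ω_c = 26/17

26/17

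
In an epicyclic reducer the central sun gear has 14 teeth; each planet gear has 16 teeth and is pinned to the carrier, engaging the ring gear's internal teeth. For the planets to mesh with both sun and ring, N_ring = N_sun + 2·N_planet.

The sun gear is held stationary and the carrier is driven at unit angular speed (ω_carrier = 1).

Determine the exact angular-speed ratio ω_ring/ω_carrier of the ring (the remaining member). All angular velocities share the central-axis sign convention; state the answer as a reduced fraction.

30/23

N_ring = 14 + 2·16 = 46
14(ω_s−ω_c) = −46(ω_r−ω_c),  ω_s=0, ω_c=1
ω_r = 1 − (14/46)(0−1) = 30/23
ω_r/ω_c = 30/23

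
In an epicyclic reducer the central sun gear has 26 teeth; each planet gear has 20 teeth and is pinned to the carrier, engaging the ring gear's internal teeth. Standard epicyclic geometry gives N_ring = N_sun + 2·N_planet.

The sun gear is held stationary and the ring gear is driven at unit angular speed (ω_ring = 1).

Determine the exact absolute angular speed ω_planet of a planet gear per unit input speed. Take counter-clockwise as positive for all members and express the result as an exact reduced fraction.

N_ring = 26 + 2·20 = 66
26(ω_s−ω_c) = −66(ω_r−ω_c),  ω_s=0, ω_r=1
26(0−ω_c) = −66(1−ω_c)  ⇒  92ω_c = 66  ⇒  ω_c = 33/46
sun–planet: 26·(0−33/46) = −20·(ω_p−ω_c)  ⇒  ω_p−ω_c = −(26/20)·(-33/46) = 429/460
ω_p = 33/46 + 429/460 = 33/20

33/20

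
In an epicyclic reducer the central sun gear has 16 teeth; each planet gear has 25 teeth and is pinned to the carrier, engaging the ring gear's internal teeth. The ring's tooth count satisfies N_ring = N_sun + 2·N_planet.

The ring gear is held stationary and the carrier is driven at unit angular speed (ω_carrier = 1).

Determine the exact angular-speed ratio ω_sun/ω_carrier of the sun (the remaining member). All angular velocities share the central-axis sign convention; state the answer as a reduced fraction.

N_ring = 16 + 2·25 = 66
16(ω_s−ω_c) = −66(ω_r−ω_c),  ω_r=0, ω_c=1
ω_s = 1 − (66/16)(0−1) = 41/8
ω_s/ω_c = 41/8

41/8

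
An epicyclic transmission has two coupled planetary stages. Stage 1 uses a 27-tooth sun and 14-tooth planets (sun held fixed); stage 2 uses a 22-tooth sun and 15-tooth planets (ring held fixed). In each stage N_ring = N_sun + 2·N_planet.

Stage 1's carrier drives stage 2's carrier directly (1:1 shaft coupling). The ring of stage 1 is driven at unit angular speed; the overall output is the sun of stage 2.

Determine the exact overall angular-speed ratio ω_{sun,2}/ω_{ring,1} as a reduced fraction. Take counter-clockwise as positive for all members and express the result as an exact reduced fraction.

Stage 1: N_ring = 27 + 2·14 = 55
Stage 1: 27(ω_s−ω_c) = −55(ω_r−ω_c),  ω_s=0, ω_r=1
Stage 1: 27(0−ω_c) = −55(1−ω_c)  ⇒  82ω_c = 55  ⇒  ω_c = 55/82
  ⇒ ω_c¹/ω_r¹ = 55/82
Stage 2: N_ring = 22 + 2·15 = 52
Stage 2: 22(ω_s−ω_c) = −52(ω_r−ω_c),  ω_r=0, ω_c=1
Stage 2: ω_s = 1 − (52/22)(0−1) = 37/11
  ⇒ ω_s²/ω_c² = 37/11
Coupling ω_c² = ω_c¹ ⇒ overall = 55/82 × 37/11 = 185/82

185/82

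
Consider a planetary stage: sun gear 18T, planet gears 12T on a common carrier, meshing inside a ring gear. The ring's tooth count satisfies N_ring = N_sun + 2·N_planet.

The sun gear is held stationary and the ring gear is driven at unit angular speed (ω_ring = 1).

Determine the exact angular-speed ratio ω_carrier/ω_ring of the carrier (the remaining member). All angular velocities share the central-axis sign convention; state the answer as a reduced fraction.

7/10

N_ring = 18 + 2·12 = 42
18(ω_s−ω_c) = −42(ω_r−ω_c),  ω_s=0, ω_r=1
18(0−ω_c) = −42(1−ω_c)  ⇒  60ω_c = 42  ⇒  ω_c = 7/10
ω_c/ω_r = 7/10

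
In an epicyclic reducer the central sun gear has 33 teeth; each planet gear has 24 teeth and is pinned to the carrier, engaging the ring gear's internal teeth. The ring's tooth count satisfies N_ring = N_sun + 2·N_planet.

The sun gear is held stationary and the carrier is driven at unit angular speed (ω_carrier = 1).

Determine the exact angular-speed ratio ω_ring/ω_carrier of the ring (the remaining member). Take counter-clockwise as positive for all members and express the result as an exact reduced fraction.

38/27

N_ring = 33 + 2·24 = 81
33(ω_s−ω_c) = −81(ω_r−ω_c),  ω_s=0, ω_c=1
ω_r = 1 − (33/81)(0−1) = 38/27
ω_r/ω_c = 38/27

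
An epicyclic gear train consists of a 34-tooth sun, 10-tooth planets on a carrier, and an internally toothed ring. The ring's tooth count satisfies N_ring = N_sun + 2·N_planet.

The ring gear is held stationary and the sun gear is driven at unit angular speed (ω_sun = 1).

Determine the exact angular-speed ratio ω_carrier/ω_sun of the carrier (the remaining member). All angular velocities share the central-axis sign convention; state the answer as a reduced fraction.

17/44

N_ring = 34 + 2·10 = 54
34(ω_s−ω_c) = −54(ω_r−ω_c),  ω_r=0, ω_s=1
34(1−ω_c) = −54(0−ω_c)  ⇒  88ω_c = 34  ⇒  ω_c = 17/44
ω_c/ω_s = 17/44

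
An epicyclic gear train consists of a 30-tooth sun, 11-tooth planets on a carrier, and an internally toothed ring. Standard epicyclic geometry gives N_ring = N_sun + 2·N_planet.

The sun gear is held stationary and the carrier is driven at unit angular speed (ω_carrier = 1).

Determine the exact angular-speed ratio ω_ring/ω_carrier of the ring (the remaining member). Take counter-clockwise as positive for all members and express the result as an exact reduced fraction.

N_ring = 30 + 2·11 = 52
30(ω_s−ω_c) = −52(ω_r−ω_c),  ω_s=0, ω_c=1
ω_r = 1 − (30/52)(0−1) = 41/26
ω_r/ω_c = 41/26

41/26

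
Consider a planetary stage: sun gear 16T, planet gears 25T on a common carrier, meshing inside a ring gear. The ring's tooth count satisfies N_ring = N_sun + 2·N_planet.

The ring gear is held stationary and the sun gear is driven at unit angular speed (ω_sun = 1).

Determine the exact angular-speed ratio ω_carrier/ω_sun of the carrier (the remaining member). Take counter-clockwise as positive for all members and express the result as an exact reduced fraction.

8/41

N_ring = 16 + 2·25 = 66
16(ω_s−ω_c) = −66(ω_r−ω_c),  ω_r=0, ω_s=1
16(1−ω_c) = −66(0−ω_c)  ⇒  82ω_c = 16  ⇒  ω_c = 8/41
ω_c/ω_s = 8/41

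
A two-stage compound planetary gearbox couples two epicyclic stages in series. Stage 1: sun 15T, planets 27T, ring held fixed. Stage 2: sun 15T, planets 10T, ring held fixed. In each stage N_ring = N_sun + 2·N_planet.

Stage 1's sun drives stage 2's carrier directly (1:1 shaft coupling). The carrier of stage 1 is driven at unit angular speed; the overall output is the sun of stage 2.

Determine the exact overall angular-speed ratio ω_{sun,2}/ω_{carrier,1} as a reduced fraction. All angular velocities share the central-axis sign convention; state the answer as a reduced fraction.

56/3

Stage 1: N_ring = 15 + 2·27 = 69
Stage 1: 15(ω_s−ω_c) = −69(ω_r−ω_c),  ω_r=0, ω_c=1
Stage 1: ω_s = 1 − (69/15)(0−1) = 28/5
  ⇒ ω_s¹/ω_c¹ = 28/5
Stage 2: N_ring = 15 + 2·10 = 35
Stage 2: 15(ω_s−ω_c) = −35(ω_r−ω_c),  ω_r=0, ω_c=1
Stage 2: ω_s = 1 − (35/15)(0−1) = 10/3
  ⇒ ω_s²/ω_c² = 10/3
Coupling ω_c² = ω_s¹ ⇒ overall = 28/5 × 10/3 = 56/3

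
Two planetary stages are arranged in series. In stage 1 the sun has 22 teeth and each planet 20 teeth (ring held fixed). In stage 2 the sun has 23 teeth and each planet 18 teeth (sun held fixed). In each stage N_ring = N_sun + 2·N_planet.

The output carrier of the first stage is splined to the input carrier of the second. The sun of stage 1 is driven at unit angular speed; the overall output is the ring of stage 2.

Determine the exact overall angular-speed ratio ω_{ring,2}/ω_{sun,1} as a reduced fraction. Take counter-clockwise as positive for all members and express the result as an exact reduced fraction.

Stage 1: N_ring = 22 + 2·20 = 62
Stage 1: 22(ω_s−ω_c) = −62(ω_r−ω_c),  ω_r=0, ω_s=1
Stage 1: 22(1−ω_c) = −62(0−ω_c)  ⇒  84ω_c = 22  ⇒  ω_c = 11/42
  ⇒ ω_c¹/ω_s¹ = 11/42
Stage 2: N_ring = 23 + 2·18 = 59
Stage 2: 23(ω_s−ω_c) = −59(ω_r−ω_c),  ω_s=0, ω_c=1
Stage 2: ω_r = 1 − (23/59)(0−1) = 82/59
  ⇒ ω_r²/ω_c² = 82/59
Coupling ω_c² = ω_c¹ ⇒ overall = 11/42 × 82/59 = 451/1239

451/1239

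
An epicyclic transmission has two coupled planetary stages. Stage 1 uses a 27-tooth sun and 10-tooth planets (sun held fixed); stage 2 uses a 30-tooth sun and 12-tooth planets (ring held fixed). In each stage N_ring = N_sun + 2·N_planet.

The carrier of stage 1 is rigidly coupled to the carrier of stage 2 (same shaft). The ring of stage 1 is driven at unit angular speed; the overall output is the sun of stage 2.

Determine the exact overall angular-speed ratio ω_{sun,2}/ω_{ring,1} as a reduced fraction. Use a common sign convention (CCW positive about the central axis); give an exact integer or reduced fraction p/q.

329/185

Stage 1: N_ring = 27 + 2·10 = 47
Stage 1: 27(ω_s−ω_c) = −47(ω_r−ω_c),  ω_s=0, ω_r=1
Stage 1: 27(0−ω_c) = −47(1−ω_c)  ⇒  74ω_c = 47  ⇒  ω_c = 47/74
  ⇒ ω_c¹/ω_r¹ = 47/74
Stage 2: N_ring = 30 + 2·12 = 54
Stage 2: 30(ω_s−ω_c) = −54(ω_r−ω_c),  ω_r=0, ω_c=1
Stage 2: ω_s = 1 − (54/30)(0−1) = 14/5
  ⇒ ω_s²/ω_c² = 14/5
Coupling ω_c² = ω_c¹ ⇒ overall = 47/74 × 14/5 = 329/185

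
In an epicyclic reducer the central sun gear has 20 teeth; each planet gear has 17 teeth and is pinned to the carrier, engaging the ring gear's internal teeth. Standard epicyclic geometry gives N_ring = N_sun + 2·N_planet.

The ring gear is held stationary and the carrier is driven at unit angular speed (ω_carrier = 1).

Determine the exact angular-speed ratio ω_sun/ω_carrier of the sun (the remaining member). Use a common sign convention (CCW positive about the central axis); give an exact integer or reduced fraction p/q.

37/10

N_ring = 20 + 2·17 = 54
20(ω_s−ω_c) = −54(ω_r−ω_c),  ω_r=0, ω_c=1
ω_s = 1 − (54/20)(0−1) = 37/10
ω_s/ω_c = 37/10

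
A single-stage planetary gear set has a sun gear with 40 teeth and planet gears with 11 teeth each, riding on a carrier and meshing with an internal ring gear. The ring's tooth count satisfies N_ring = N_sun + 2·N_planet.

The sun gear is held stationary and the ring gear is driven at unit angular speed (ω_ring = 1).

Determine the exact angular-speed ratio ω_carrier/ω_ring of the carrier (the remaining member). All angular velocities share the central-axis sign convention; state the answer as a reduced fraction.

31/51

N_ring = 40 + 2·11 = 62
40(ω_s−ω_c) = −62(ω_r−ω_c),  ω_s=0, ω_r=1
40(0−ω_c) = −62(1−ω_c)  ⇒  102ω_c = 62  ⇒  ω_c = 31/51
ω_c/ω_r = 31/51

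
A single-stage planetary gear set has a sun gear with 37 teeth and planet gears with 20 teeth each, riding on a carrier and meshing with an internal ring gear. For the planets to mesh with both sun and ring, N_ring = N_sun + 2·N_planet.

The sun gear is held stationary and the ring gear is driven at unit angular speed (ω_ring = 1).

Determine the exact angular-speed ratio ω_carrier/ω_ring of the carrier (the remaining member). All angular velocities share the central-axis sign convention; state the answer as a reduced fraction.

N_ring = 37 + 2·20 = 77
37(ω_s−ω_c) = −77(ω_r−ω_c),  ω_s=0, ω_r=1
37(0−ω_c) = −77(1−ω_c)  ⇒  114ω_c = 77  ⇒  ω_c = 77/114
ω_c/ω_r = 77/114

77/114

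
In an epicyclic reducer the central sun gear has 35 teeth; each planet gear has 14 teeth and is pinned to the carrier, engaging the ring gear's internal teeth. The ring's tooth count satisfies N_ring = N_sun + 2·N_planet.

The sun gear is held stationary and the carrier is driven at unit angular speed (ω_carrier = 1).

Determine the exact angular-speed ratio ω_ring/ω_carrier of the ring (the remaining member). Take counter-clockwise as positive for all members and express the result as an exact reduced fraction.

N_ring = 35 + 2·14 = 63
35(ω_s−ω_c) = −63(ω_r−ω_c),  ω_s=0, ω_c=1
ω_r = 1 − (35/63)(0−1) = 14/9
ω_r/ω_c = 14/9

14/9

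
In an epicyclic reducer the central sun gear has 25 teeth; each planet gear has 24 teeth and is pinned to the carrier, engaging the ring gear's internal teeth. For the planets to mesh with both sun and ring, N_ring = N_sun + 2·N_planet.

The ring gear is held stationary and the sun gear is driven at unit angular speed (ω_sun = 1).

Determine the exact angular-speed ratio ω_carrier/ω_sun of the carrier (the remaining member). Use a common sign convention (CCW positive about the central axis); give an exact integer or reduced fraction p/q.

N_ring = 25 + 2·24 = 73
25(ω_s−ω_c) = −73(ω_r−ω_c),  ω_r=0, ω_s=1
25(1−ω_c) = −73(0−ω_c)  ⇒  98ω_c = 25  ⇒  ω_c = 25/98
ω_c/ω_s = 25/98

25/98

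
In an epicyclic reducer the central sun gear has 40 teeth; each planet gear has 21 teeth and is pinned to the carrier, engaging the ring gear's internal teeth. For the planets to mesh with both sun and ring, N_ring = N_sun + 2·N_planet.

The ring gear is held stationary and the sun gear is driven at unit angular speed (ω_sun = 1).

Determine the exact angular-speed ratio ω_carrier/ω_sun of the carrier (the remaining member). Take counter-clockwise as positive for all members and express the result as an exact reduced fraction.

N_ring = 40 + 2·21 = 82
40(ω_s−ω_c) = −82(ω_r−ω_c),  ω_r=0, ω_s=1
40(1−ω_c) = −82(0−ω_c)  ⇒  122ω_c = 40  ⇒  ω_c = 20/61
ω_c/ω_s = 20/61

20/61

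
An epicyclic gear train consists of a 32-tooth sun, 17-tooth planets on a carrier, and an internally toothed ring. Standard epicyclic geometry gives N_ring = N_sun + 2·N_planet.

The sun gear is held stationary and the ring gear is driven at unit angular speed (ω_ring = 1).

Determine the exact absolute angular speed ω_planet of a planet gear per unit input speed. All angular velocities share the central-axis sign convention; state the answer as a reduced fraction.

33/17

N_ring = 32 + 2·17 = 66
32(ω_s−ω_c) = −66(ω_r−ω_c),  ω_s=0, ω_r=1
32(0−ω_c) = −66(1−ω_c)  ⇒  98ω_c = 66  ⇒  ω_c = 33/49
sun–planet: 32·(0−33/49) = −17·(ω_p−ω_c)  ⇒  ω_p−ω_c = −(32/17)·(-33/49) = 1056/833
ω_p = 33/49 + 1056/833 = 33/17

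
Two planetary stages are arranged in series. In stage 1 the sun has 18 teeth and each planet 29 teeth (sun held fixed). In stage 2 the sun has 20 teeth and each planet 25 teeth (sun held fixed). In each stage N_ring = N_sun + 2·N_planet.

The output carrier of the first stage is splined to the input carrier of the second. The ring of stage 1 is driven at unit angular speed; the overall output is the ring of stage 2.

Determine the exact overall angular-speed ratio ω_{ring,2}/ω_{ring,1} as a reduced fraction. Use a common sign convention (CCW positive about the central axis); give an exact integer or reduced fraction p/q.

342/329

Stage 1: N_ring = 18 + 2·29 = 76
Stage 1: 18(ω_s−ω_c) = −76(ω_r−ω_c),  ω_s=0, ω_r=1
Stage 1: 18(0−ω_c) = −76(1−ω_c)  ⇒  94ω_c = 76  ⇒  ω_c = 38/47
  ⇒ ω_c¹/ω_r¹ = 38/47
Stage 2: N_ring = 20 + 2·25 = 70
Stage 2: 20(ω_s−ω_c) = −70(ω_r−ω_c),  ω_s=0, ω_c=1
Stage 2: ω_r = 1 − (20/70)(0−1) = 9/7
  ⇒ ω_r²/ω_c² = 9/7
Coupling ω_c² = ω_c¹ ⇒ overall = 38/47 × 9/7 = 342/329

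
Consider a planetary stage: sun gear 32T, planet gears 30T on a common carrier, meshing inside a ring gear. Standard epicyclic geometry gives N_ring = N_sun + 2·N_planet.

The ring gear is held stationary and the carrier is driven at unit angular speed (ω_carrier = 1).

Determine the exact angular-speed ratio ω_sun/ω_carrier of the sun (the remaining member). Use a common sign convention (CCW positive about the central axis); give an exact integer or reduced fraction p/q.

N_ring = 32 + 2·30 = 92
32(ω_s−ω_c) = −92(ω_r−ω_c),  ω_r=0, ω_c=1
ω_s = 1 − (92/32)(0−1) = 31/8
ω_s/ω_c = 31/8

31/8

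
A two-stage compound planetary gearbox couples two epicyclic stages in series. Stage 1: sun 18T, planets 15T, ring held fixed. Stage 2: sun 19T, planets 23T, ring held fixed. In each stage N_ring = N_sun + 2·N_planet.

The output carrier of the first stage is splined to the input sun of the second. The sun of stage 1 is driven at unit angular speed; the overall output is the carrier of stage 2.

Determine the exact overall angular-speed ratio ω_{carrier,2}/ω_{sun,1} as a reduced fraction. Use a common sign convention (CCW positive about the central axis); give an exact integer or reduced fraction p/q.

Stage 1: N_ring = 18 + 2·15 = 48
Stage 1: 18(ω_s−ω_c) = −48(ω_r−ω_c),  ω_r=0, ω_s=1
Stage 1: 18(1−ω_c) = −48(0−ω_c)  ⇒  66ω_c = 18  ⇒  ω_c = 3/11
  ⇒ ω_c¹/ω_s¹ = 3/11
Stage 2: N_ring = 19 + 2·23 = 65
Stage 2: 19(ω_s−ω_c) = −65(ω_r−ω_c),  ω_r=0, ω_s=1
Stage 2: 19(1−ω_c) = −65(0−ω_c)  ⇒  84ω_c = 19  ⇒  ω_c = 19/84
  ⇒ ω_c²/ω_s² = 19/84
Coupling ω_s² = ω_c¹ ⇒ overall = 3/11 × 19/84 = 19/308

19/308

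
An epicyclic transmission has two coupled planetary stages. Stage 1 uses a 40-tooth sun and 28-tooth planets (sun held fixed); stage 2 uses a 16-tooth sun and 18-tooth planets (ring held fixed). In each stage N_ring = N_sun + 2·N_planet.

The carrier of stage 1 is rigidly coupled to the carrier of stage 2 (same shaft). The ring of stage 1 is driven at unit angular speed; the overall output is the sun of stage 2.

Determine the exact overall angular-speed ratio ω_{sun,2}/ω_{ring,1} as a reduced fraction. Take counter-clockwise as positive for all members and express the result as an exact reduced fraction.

3

Stage 1: N_ring = 40 + 2·28 = 96
Stage 1: 40(ω_s−ω_c) = −96(ω_r−ω_c),  ω_s=0, ω_r=1
Stage 1: 40(0−ω_c) = −96(1−ω_c)  ⇒  136ω_c = 96  ⇒  ω_c = 12/17
  ⇒ ω_c¹/ω_r¹ = 12/17
Stage 2: N_ring = 16 + 2·18 = 52
Stage 2: 16(ω_s−ω_c) = −52(ω_r−ω_c),  ω_r=0, ω_c=1
Stage 2: ω_s = 1 − (52/16)(0−1) = 17/4
  ⇒ ω_s²/ω_c² = 17/4
Coupling ω_c² = ω_c¹ ⇒ overall = 12/17 × 17/4 = 3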